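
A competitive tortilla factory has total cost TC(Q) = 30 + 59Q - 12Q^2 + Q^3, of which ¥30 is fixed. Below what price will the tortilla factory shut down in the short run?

The firm shuts down when price falls below the minimum of average variable cost. AVC = VC/Q = 59 - 12Q + Q^2.
dAVC/dQ = -12 + 2Q = 0 gives Q = 6. min AVC = 59 - 12·6 + 6^2 = 23.
The firm shuts down for any P below ¥23.

¥23 per unit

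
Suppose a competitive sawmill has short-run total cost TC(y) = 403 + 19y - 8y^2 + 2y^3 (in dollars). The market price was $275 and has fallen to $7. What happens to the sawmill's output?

Output falls from 8 to 0 (the firm shuts down)

MC = 19 - 16y + 6y^2; the shutdown threshold is min AVC = $11 (at y = 2).
With P = $275 above the shutdown price, P = MC gives y = 8.
At P = $7 < min AVC = $11, price no longer covers variable cost at any output, so the firm shuts down: y = 0.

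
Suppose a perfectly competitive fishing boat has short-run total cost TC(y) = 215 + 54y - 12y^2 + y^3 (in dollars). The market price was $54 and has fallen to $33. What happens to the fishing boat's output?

MC = 54 - 24y + 3y^2; the shutdown threshold is min AVC = $18 (at y = 6).
With P = $54 above the shutdown price, P = MC gives y = 8.
At P = $33 ≥ min AVC, set P = MC: y = 7. The firm stays open but cuts output.

Output falls from 8 to 7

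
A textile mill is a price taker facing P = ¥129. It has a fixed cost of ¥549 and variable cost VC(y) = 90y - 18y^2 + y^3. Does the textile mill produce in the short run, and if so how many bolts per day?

From TC, MC = TC'(y) = 90 - 36y + 3y^2 and AVC = VC/y = 90 - 18y + y^2.
The AVC parabola has its vertex at y = 18/2 = 9, where AVC = 90 - 18·9 + 9^2 = ¥9.
Because ¥129 ≥ ¥9, revenue can cover variable cost; the firm operates.
Set P = MC: 129 = 90 - 36y + 3y^2 → -39 - 36y + 3y^2 = 0. The roots are y = -1 and y = 13; the profit-maximizing output is on the rising part of MC, so y* = 13.
Check: AVC at y = 13 is ¥25 ≤ P, so revenue covers variable cost.
Profit = P·y − TC = 129·13 − 874 = ¥803.

Produce at y = 13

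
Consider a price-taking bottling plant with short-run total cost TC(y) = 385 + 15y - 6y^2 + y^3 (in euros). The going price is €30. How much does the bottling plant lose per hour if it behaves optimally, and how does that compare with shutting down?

AVC = 15 - 6y + y^2 has its minimum €6 at y = 3; price €30 clears that bar, so the firm operates.
MC = 15 - 12y + 3y^2. Setting P = MC and taking the root on the rising branch gives y* = 5.
TR = 30·5 = 150. TC = 385 + 50 = 435. Profit = 150 − 435 = -€285.
Shutting down would mean losing the fixed cost of €385, so operating at a loss of €285 is better by €100.

Profit = -€285 at y = 5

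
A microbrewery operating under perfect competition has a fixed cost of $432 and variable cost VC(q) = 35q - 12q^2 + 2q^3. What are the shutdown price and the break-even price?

Shutdown price = $17; break-even price = $107

Shutdown price = min AVC. AVC = 35 - 12q + 2q^2, with vertex at q = 3 and minimum $17.
ATC = 432/q + 35 - 12q + 2q^2. Setting dATC/dq = −432/q^2 − 12 + 4q = 0 gives q = 6 (since 4·6^3 − 12·6^2 = 432).
min ATC = 432/6 + 35 − 12·6 + 2·6^2 = $107. That is the break-even price.
Between these two prices the firm operates at a loss; above $107 it earns a profit.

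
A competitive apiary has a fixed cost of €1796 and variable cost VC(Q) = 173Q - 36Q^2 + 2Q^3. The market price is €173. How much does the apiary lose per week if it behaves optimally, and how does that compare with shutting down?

AVC = 173 - 36Q + 2Q^2 has its minimum €11 at Q = 9; price €173 clears that bar, so the firm operates.
With MC = 173 - 72Q + 6Q^2, P = MC on the upward-sloping part at Q* = 12.
TR = 173·12 = 2076. TC = 1796 + 348 = 2144. Profit = 2076 − 2144 = -€68.
By producing, the firm covers all variable cost plus €1728 of fixed cost; shutting down would lose the full €1796.

Profit = -€68 at Q = 12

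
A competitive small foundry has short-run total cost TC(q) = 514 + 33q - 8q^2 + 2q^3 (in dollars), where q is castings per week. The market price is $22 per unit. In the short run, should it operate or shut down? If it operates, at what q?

Shut down

From TC, MC = TC'(q) = 33 - 16q + 6q^2 and AVC = VC/q = 33 - 8q + 2q^2.
The AVC parabola has its vertex at q = 8/4 = 2, where AVC = 33 - 8·2 + 2·2^2 = $25.
Since P = $22 < min AVC = $25, price fails to cover variable cost at any output.
Shutting down limits the loss to fixed cost, $514.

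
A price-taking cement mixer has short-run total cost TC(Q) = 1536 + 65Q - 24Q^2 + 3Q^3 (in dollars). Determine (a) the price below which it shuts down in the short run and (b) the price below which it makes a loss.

Shutdown price = $17; break-even price = $257

AVC = 65 - 24Q + 3Q^2; minimized at Q = 4, giving min AVC = $17. That is the shutdown price.
ATC = 1536/Q + 65 - 24Q + 3Q^2. Setting dATC/dQ = −1536/Q^2 − 24 + 6Q = 0 gives Q = 8 (since 6·8^3 − 24·8^2 = 1536).
min ATC = 1536/8 + 65 − 24·8 + 3·8^2 = $257. That is the break-even price.
Between these two prices the firm operates at a loss; above $257 it earns a profit.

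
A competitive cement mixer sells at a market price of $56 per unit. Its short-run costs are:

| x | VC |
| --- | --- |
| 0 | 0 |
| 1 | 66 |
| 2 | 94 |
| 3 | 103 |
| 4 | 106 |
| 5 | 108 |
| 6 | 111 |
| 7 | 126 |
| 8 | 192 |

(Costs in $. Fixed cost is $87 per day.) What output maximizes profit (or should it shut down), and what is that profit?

x = 7; profit = $179

Profit at each row (π = 56x − TC): x=0: -87; x=1: -97; x=2: -69; x=3: -22; x=4: 31; x=5: 85; x=6: 138; x=7: 179; x=8: 169.
Profit is maximized at x = 7. AVC there is 126/7 = $18 ≤ P, so producing beats shutting down (which would give -$87).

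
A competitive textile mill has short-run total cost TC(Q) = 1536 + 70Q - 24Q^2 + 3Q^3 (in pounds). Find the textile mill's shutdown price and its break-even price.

Shutdown price = £22; break-even price = £262

AVC = 70 - 24Q + 3Q^2; minimized at Q = 4, giving min AVC = £22. That is the shutdown price.
ATC = 1536/Q + 70 - 24Q + 3Q^2. Setting dATC/dQ = −1536/Q^2 − 24 + 6Q = 0 gives Q = 8 (since 6·8^3 − 24·8^2 = 1536).
min ATC = 1536/8 + 70 − 24·8 + 3·8^2 = £262. That is the break-even price.
For £22 ≤ P < £262 the firm produces at a loss; below £22 it shuts down.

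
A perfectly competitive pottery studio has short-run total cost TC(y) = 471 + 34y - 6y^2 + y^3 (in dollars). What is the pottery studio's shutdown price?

The shutdown price is the minimum of AVC. VC = 34y - 6y^2 + y^3, so AVC = 34 - 6y + y^2.
dAVC/dy = -6 + 2y = 0 gives y = 3. min AVC = 34 - 6·3 + 3^2 = 25.
The firm shuts down for any P below $25.

$25 per unit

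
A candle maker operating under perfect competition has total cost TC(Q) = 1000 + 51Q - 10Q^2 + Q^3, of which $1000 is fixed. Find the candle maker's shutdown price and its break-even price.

Shutdown price = $26; break-even price = $151

AVC = 51 - 10Q + Q^2; minimized at Q = 5, giving min AVC = $26. That is the shutdown price.
ATC = 1000/Q + 51 - 10Q + Q^2. Setting dATC/dQ = −1000/Q^2 − 10 + 2Q = 0 gives Q = 10 (since 2·10^3 − 10·10^2 = 1000).
min ATC = 1000/10 + 51 − 10·10 + 10^2 = $151. That is the break-even price.
For $26 ≤ P < $151 the firm produces at a loss; below $26 it shuts down.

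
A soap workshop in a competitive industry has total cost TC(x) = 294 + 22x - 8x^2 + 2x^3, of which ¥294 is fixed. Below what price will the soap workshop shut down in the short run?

¥14 per unit

Short-run supply begins at min AVC. From VC = 22x - 8x^2 + 2x^3, AVC = 22 - 8x + 2x^2.
dAVC/dx = -8 + 4x = 0 gives x = 2. min AVC = 22 - 8·2 + 2·2^2 = 14.
The firm shuts down for any P below ¥14.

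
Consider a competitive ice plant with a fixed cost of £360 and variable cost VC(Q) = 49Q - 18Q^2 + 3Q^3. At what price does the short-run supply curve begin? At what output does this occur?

£22 per unit, at Q = 3

The firm shuts down when price falls below the minimum of average variable cost. AVC = VC/Q = 49 - 18Q + 3Q^2.
At the minimum of AVC, MC = AVC. MC = 49 - 36Q + 9Q^2; setting MC = AVC gives 6Q^2 - 18Q = 0, so Q = 3. min AVC = 22.
The firm shuts down for any P below £22.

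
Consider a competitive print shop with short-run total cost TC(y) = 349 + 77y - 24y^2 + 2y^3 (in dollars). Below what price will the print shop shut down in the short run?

$5 per unit

Short-run supply begins at min AVC. From VC = 77y - 24y^2 + 2y^3, AVC = 77 - 24y + 2y^2.
At the minimum of AVC, MC = AVC. MC = 77 - 48y + 6y^2; setting MC = AVC gives 4y^2 - 24y = 0, so y = 6. min AVC = 5.
So the shutdown price is $5.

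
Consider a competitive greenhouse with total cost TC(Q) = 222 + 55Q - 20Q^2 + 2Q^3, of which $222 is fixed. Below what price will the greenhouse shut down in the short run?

Short-run supply begins at min AVC. From VC = 55Q - 20Q^2 + 2Q^3, AVC = 55 - 20Q + 2Q^2.
At the minimum of AVC, MC = AVC. MC = 55 - 40Q + 6Q^2; setting MC = AVC gives 4Q^2 - 20Q = 0, so Q = 5. min AVC = 5.
For P < $5 the firm produces nothing.

$5 per unit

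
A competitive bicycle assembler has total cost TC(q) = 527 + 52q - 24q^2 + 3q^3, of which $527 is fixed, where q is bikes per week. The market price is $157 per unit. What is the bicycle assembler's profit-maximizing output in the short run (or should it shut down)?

Produce at q = 7

Variable cost is VC = 52q - 24q^2 + 3q^3, so AVC = VC/q = 52 - 24q + 3q^2 and MC = dTC/dq = 52 - 48q + 9q^2.
The AVC parabola has its vertex at q = 24/6 = 4, where AVC = 52 - 24·4 + 3·4^2 = $4.
Because $157 ≥ $4, revenue can cover variable cost; the firm operates.
Set P = MC: 157 = 52 - 48q + 9q^2 → -105 - 48q + 9q^2 = 0. The roots are q = -5/3 and q = 7; the profit-maximizing output is on the rising part of MC, so q* = 7.
Check: AVC at q = 7 is $31 ≤ P, so revenue covers variable cost.
Profit = P·q − TC = 157·7 − 744 = $355.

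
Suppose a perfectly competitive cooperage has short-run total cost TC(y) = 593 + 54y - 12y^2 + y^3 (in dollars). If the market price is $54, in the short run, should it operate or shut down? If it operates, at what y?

Variable cost is VC = 54y - 12y^2 + y^3, so AVC = VC/y = 54 - 12y + y^2 and MC = dTC/dy = 54 - 24y + 3y^2.
AVC hits its minimum where MC = AVC, at y = 6, giving min AVC = 54 - 12·6 + 6^2 = $18.
P = $54 exceeds min AVC = $18, so the firm stays open.
P = MC gives -24y + 3y^2 = 0, with roots 0 and 8. Take the larger (rising MC): y* = 8.
Check: AVC at y = 8 is $22 ≤ P, so revenue covers variable cost.
Profit = P·y − TC = 54·8 − 769 = -$337, a loss, but smaller than the $593 fixed cost the firm would lose by shutting down.

Produce at y = 8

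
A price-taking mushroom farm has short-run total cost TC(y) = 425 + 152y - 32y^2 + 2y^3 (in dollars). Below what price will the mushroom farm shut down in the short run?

$24 per unit

Short-run supply begins at min AVC. From VC = 152y - 32y^2 + 2y^3, AVC = 152 - 32y + 2y^2.
At the minimum of AVC, MC = AVC. MC = 152 - 64y + 6y^2; setting MC = AVC gives 4y^2 - 32y = 0, so y = 8. min AVC = 24.
For P < $24 the firm produces nothing.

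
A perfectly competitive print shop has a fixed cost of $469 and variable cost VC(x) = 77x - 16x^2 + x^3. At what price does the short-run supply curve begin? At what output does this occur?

The shutdown price is the minimum of AVC. VC = 77x - 16x^2 + x^3, so AVC = 77 - 16x + x^2.
At the minimum of AVC, MC = AVC. MC = 77 - 32x + 3x^2; setting MC = AVC gives 2x^2 - 16x = 0, so x = 8. min AVC = 13.
So the shutdown price is $13.

$13 per unit, at x = 8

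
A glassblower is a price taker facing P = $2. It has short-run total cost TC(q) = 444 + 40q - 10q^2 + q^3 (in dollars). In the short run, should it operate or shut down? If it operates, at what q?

Variable cost is VC = 40q - 10q^2 + q^3, so AVC = VC/q = 40 - 10q + q^2 and MC = dTC/dq = 40 - 20q + 3q^2.
AVC is minimized where dAVC/dq = -10 + 2q = 0, at q = 5; min AVC = 40 - 10·5 + 5^2 = $15.
With P < min AVC ($2 < $15), every unit sold adds to the loss.
The firm minimizes its loss by shutting down and losing only its fixed cost of $444.

Shut down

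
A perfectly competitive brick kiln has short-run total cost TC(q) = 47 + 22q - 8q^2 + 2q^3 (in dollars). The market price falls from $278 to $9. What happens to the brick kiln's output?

Output falls from 8 to 0 (the firm shuts down)

MC = 22 - 16q + 6q^2; the shutdown threshold is min AVC = $14 (at q = 2).
At P = $278 ≥ min AVC, set P = MC on the rising branch: q = 8.
At P = $9 < min AVC = $14, price no longer covers variable cost at any output, so the firm shuts down: q = 0.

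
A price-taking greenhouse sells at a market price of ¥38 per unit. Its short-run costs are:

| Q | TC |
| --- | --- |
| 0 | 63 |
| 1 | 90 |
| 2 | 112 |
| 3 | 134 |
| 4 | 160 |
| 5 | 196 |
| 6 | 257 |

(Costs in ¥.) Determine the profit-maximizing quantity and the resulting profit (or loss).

Q = 5; profit = -¥6

Compute π = P·Q − TC at each output: Q=0: -63; Q=1: -52; Q=2: -36; Q=3: -20; Q=4: -8; Q=5: -6; Q=6: -29.
Profit is maximized at Q = 5. AVC there is 133/5 = ¥26.60 ≤ P, so producing beats shutting down (which would give -¥63).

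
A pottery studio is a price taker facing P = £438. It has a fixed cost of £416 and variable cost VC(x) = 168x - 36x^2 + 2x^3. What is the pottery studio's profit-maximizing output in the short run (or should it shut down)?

From TC, MC = TC'(x) = 168 - 72x + 6x^2 and AVC = VC/x = 168 - 36x + 2x^2.
The AVC parabola has its vertex at x = 36/4 = 9, where AVC = 168 - 36·9 + 2·9^2 = £6.
Because £438 ≥ £6, revenue can cover variable cost; the firm operates.
Set P = MC: 438 = 168 - 72x + 6x^2 → -270 - 72x + 6x^2 = 0. The roots are x = -3 and x = 15; the profit-maximizing output is on the rising part of MC, so x* = 15.
Check: AVC at x = 15 is £78 ≤ P, so revenue covers variable cost.
Profit = P·x − TC = 438·15 − 1586 = £4984.

Produce at x = 15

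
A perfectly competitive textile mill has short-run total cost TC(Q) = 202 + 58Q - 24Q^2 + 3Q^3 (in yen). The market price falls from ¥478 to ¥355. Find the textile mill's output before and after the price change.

Output falls from 10 to 9

AVC = 58 - 24Q + 3Q^2, minimized at Q = 4 where min AVC = ¥10. MC = 58 - 48Q + 9Q^2.
With P = ¥478 above the shutdown price, P = MC gives Q = 10.
At P = ¥355 ≥ min AVC, set P = MC: Q = 9. The firm stays open but cuts output.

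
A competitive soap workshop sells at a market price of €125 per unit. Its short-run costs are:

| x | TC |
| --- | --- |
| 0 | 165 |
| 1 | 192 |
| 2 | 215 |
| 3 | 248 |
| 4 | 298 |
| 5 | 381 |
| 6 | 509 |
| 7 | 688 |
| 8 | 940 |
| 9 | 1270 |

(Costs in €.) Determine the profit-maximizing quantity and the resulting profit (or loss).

x = 5; profit = €244

Profit at each row (π = 125x − TC): x=0: -165; x=1: -67; x=2: 35; x=3: 127; x=4: 202; x=5: 244; x=6: 241; x=7: 187; x=8: 60; x=9: -145.
Profit is maximized at x = 5. AVC there is 216/5 = €43.20 ≤ P, so producing beats shutting down (which would give -€165).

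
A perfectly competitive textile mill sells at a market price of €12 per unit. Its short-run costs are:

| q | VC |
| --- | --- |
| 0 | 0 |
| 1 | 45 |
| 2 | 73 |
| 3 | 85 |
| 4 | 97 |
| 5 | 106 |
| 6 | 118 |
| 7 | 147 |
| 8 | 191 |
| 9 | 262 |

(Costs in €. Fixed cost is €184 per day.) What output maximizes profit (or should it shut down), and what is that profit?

Compute π = P·q − TC at each output: q=0: -184; q=1: -217; q=2: -233; q=3: -233; q=4: -233; q=5: -230; q=6: -230; q=7: -247; q=8: -279; q=9: -338.
Profit is highest at q = 0. Equivalently, the lowest AVC in the table is 118/6 ≈ €19.67 at q = 6, and P = €12 falls below it — price never covers variable cost, so the firm shuts down and loses only its fixed cost.

q = 0 (shut down); profit = -€184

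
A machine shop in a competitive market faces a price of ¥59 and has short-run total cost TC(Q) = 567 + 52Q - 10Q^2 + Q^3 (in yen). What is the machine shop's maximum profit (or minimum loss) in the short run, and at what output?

AVC = 52 - 10Q + Q^2 has its minimum ¥27 at Q = 5; price ¥59 clears that bar, so the firm operates.
MC = 52 - 20Q + 3Q^2. Setting P = MC and taking the root on the rising branch gives Q* = 7.
TR = 59·7 = 413. TC = 567 + 217 = 784. Profit = 413 − 784 = -¥371.
Shutting down would mean losing the fixed cost of ¥567, so operating at a loss of ¥371 is better by ¥196.

Profit = -¥371 at Q = 7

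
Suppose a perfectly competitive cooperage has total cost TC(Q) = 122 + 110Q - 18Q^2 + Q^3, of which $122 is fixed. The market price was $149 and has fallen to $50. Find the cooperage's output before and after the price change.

AVC = 110 - 18Q + Q^2, minimized at Q = 9 where min AVC = $29. MC = 110 - 36Q + 3Q^2.
At P = $149 ≥ min AVC, set P = MC on the rising branch: Q = 13.
At P = $50 ≥ min AVC, set P = MC: Q = 10. The firm stays open but cuts output.

Output falls from 13 to 10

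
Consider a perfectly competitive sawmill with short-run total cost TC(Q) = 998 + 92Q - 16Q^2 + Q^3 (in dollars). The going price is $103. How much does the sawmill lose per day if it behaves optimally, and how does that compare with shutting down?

Profit = -$272 at Q = 11

AVC = 92 - 16Q + Q^2; min AVC = $28 at Q = 8. Since P = $103 ≥ min AVC, the firm produces.
With MC = 92 - 32Q + 3Q^2, P = MC on the upward-sloping part at Q* = 11.
TR = 103·11 = 1133. TC = 998 + 407 = 1405. Profit = 1133 − 1405 = -$272.
Shutting down would mean losing the fixed cost of $998, so operating at a loss of $272 is better by $726.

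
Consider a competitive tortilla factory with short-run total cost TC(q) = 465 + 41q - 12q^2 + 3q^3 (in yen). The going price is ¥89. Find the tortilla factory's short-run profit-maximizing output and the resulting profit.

Profit = -¥273 at q = 4

AVC = 41 - 12q + 3q^2; min AVC = ¥29 at q = 2. Since P = ¥89 ≥ min AVC, the firm produces.
MC = 41 - 24q + 9q^2. Setting P = MC and taking the root on the rising branch gives q* = 4.
TR = 89·4 = 356. TC = 465 + 164 = 629. Profit = 356 − 629 = -¥273.
By producing, the firm covers all variable cost plus ¥192 of fixed cost; shutting down would lose the full ¥465.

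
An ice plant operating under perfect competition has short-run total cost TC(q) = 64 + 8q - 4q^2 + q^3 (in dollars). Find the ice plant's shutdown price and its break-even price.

Shutdown price = $4; break-even price = $24

Shutdown price = min AVC. AVC = 8 - 4q + q^2, with vertex at q = 2 and minimum $4.
ATC = 64/q + 8 - 4q + q^2. Setting dATC/dq = −64/q^2 − 4 + 2q = 0 gives q = 4 (since 2·4^3 − 4·4^2 = 64).
min ATC = 64/4 + 8 − 4·4 + 4^2 = $24. That is the break-even price.
Between these two prices the firm operates at a loss; above $24 it earns a profit.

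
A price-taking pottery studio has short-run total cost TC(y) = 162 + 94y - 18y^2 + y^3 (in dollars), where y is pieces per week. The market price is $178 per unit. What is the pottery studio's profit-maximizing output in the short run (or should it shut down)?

Produce at y = 14

Variable cost is VC = 94y - 18y^2 + y^3, so AVC = VC/y = 94 - 18y + y^2 and MC = dTC/dy = 94 - 36y + 3y^2.
AVC hits its minimum where MC = AVC, at y = 9, giving min AVC = 94 - 18·9 + 9^2 = $13.
P = $178 exceeds min AVC = $13, so the firm stays open.
Set P = MC: 178 = 94 - 36y + 3y^2 → -84 - 36y + 3y^2 = 0. The roots are y = -2 and y = 14; the profit-maximizing output is on the rising part of MC, so y* = 14.
Check: AVC at y = 14 is $38 ≤ P, so revenue covers variable cost.
Profit = P·y − TC = 178·14 − 694 = $1798.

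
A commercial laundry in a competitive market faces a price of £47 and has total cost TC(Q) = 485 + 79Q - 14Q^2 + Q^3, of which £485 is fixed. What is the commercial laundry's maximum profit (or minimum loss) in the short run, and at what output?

Profit = -£357 at Q = 8

AVC = 79 - 14Q + Q^2; min AVC = £30 at Q = 7. Since P = £47 ≥ min AVC, the firm produces.
MC = 79 - 28Q + 3Q^2. Setting P = MC and taking the root on the rising branch gives Q* = 8.
TR = 47·8 = 376. TC = 485 + 248 = 733. Profit = 376 − 733 = -£357.
That loss of £357 beats the £485 the firm would lose by shutting down; producing recovers £128 of fixed cost.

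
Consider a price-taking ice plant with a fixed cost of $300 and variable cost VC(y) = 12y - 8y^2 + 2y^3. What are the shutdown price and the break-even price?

Shutdown price = $4; break-even price = $82

AVC = 12 - 8y + 2y^2; minimized at y = 2, giving min AVC = $4. That is the shutdown price.
ATC = 300/y + 12 - 8y + 2y^2. Setting dATC/dy = −300/y^2 − 8 + 4y = 0 gives y = 5 (since 4·5^3 − 8·5^2 = 300).
min ATC = 300/5 + 12 − 8·5 + 2·5^2 = $82. That is the break-even price.
Between these two prices the firm operates at a loss; above $82 it earns a profit.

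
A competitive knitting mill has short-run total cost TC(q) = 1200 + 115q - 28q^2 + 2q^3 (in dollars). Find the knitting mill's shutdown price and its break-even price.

Shutdown price = $17; break-even price = $155

Shutdown price = min AVC. AVC = 115 - 28q + 2q^2, with vertex at q = 7 and minimum $17.
ATC = 1200/q + 115 - 28q + 2q^2. Setting dATC/dq = −1200/q^2 − 28 + 4q = 0 gives q = 10 (since 4·10^3 − 28·10^2 = 1200).
min ATC = 1200/10 + 115 − 28·10 + 2·10^2 = $155. That is the break-even price.
Between these two prices the firm operates at a loss; above $155 it earns a profit.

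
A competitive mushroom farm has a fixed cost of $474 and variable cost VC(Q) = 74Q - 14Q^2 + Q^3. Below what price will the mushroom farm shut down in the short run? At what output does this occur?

$25 per unit, at Q = 7

The firm shuts down when price falls below the minimum of average variable cost. AVC = VC/Q = 74 - 14Q + Q^2.
At the minimum of AVC, MC = AVC. MC = 74 - 28Q + 3Q^2; setting MC = AVC gives 2Q^2 - 14Q = 0, so Q = 7. min AVC = 25.
So the shutdown price is $25.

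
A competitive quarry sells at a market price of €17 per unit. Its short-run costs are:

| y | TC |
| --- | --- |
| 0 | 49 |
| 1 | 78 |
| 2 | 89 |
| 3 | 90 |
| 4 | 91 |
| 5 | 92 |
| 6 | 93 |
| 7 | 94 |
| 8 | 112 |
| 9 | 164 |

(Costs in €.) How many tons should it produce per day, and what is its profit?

Tabulate TR − TC: y=0: -49; y=1: -61; y=2: -55; y=3: -39; y=4: -23; y=5: -7; y=6: 9; y=7: 25; y=8: 24; y=9: -11.
Profit is maximized at y = 7. AVC there is 45/7 = €6.43 ≤ P, so producing beats shutting down (which would give -€49).

y = 7; profit = €25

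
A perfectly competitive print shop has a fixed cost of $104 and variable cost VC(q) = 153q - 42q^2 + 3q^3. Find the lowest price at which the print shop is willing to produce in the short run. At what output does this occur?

Short-run supply begins at min AVC. From VC = 153q - 42q^2 + 3q^3, AVC = 153 - 42q + 3q^2.
dAVC/dq = -42 + 6q = 0 gives q = 7. min AVC = 153 - 42·7 + 3·7^2 = 6.
The firm shuts down for any P below $6.

$6 per unit, at q = 7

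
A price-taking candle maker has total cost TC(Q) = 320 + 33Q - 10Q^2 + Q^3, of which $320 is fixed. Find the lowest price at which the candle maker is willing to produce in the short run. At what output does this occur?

$8 per unit, at Q = 5

The shutdown price is the minimum of AVC. VC = 33Q - 10Q^2 + Q^3, so AVC = 33 - 10Q + Q^2.
At the minimum of AVC, MC = AVC. MC = 33 - 20Q + 3Q^2; setting MC = AVC gives 2Q^2 - 10Q = 0, so Q = 5. min AVC = 8.
The firm shuts down for any P below $8.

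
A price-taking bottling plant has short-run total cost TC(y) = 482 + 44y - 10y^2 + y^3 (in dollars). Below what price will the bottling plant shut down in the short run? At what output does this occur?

The firm shuts down when price falls below the minimum of average variable cost. AVC = VC/y = 44 - 10y + y^2.
dAVC/dy = -10 + 2y = 0 gives y = 5. min AVC = 44 - 10·5 + 5^2 = 19.
For P < $19 the firm produces nothing.

$19 per unit, at y = 5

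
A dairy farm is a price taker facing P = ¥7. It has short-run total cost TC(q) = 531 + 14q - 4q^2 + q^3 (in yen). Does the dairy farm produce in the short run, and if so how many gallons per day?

Variable cost is VC = 14q - 4q^2 + q^3, so AVC = VC/q = 14 - 4q + q^2 and MC = dTC/dq = 14 - 8q + 3q^2.
AVC is minimized where dAVC/dq = -4 + 2q = 0, at q = 2; min AVC = 14 - 4·2 + 2^2 = ¥10.
P = ¥7 lies below min AVC = ¥10; no output level covers variable cost.
Shutting down limits the loss to fixed cost, ¥531.

Shut down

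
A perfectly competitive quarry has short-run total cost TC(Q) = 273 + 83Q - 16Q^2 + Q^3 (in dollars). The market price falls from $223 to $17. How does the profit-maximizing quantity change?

Output falls from 14 to 0 (the firm shuts down)

MC = 83 - 32Q + 3Q^2; the shutdown threshold is min AVC = $19 (at Q = 8).
With P = $223 above the shutdown price, P = MC gives Q = 14.
At P = $17 < min AVC = $19, price no longer covers variable cost at any output, so the firm shuts down: Q = 0.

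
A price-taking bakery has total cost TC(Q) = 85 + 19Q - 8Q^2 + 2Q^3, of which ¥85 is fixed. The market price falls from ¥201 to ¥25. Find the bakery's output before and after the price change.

Output falls from 7 to 3

MC = 19 - 16Q + 6Q^2; the shutdown threshold is min AVC = ¥11 (at Q = 2).
At P = ¥201 ≥ min AVC, set P = MC on the rising branch: Q = 7.
At P = ¥25 ≥ min AVC, set P = MC: Q = 3. The firm stays open but cuts output.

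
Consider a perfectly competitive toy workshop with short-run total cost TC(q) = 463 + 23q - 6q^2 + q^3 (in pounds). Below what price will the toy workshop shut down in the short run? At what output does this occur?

The firm shuts down when price falls below the minimum of average variable cost. AVC = VC/q = 23 - 6q + q^2.
dAVC/dq = -6 + 2q = 0 gives q = 3. min AVC = 23 - 6·3 + 3^2 = 14.
The firm shuts down for any P below £14.

£14 per unit, at q = 3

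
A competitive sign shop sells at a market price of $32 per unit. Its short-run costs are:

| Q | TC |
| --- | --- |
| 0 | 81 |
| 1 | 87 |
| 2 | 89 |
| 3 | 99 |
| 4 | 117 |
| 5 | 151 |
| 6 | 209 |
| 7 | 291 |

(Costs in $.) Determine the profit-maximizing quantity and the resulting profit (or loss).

Q = 4; profit = $11

Compute π = P·Q − TC at each output: Q=0: -81; Q=1: -55; Q=2: -25; Q=3: -3; Q=4: 11; Q=5: 9; Q=6: -17; Q=7: -67.
Profit is maximized at Q = 4. AVC there is 36/4 = $9 ≤ P, so producing beats shutting down (which would give -$81).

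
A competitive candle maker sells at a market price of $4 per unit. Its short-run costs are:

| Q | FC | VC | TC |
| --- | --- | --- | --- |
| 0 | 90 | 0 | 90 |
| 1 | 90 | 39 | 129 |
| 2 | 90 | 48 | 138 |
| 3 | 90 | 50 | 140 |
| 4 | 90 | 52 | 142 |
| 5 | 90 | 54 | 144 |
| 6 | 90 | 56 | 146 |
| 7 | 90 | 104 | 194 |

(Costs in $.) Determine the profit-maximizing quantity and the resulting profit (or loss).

Q = 0 (shut down); profit = -$90

Profit at each row (π = 4Q − TC): Q=0: -90; Q=1: -125; Q=2: -130; Q=3: -128; Q=4: -126; Q=5: -124; Q=6: -122; Q=7: -166.
Profit is highest at Q = 0. Equivalently, the lowest AVC in the table is 56/6 ≈ $9.33 at Q = 6, and P = $4 falls below it — price never covers variable cost, so the firm shuts down and loses only its fixed cost.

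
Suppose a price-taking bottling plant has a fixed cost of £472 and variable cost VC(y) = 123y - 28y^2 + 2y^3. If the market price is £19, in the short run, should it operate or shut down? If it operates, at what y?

Shut down

Strip out fixed cost: VC = 123y - 28y^2 + 2y^3. Then AVC = 123 - 28y + 2y^2 and MC = 123 - 56y + 6y^2.
AVC hits its minimum where MC = AVC, at y = 7, giving min AVC = 123 - 28·7 + 2·7^2 = £25.
With P < min AVC (£19 < £25), every unit sold adds to the loss.
Shutting down limits the loss to fixed cost, £472.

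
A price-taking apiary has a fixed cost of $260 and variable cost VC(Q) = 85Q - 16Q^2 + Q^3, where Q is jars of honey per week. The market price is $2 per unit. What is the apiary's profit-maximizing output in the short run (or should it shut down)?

From TC, MC = TC'(Q) = 85 - 32Q + 3Q^2 and AVC = VC/Q = 85 - 16Q + Q^2.
The AVC parabola has its vertex at Q = 16/2 = 8, where AVC = 85 - 16·8 + 8^2 = $21.
Since P = $2 < min AVC = $21, price fails to cover variable cost at any output.
Shutting down limits the loss to fixed cost, $260.

Shut down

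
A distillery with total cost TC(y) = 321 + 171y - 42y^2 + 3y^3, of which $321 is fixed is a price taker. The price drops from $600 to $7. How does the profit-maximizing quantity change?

AVC = 171 - 42y + 3y^2, minimized at y = 7 where min AVC = $24. MC = 171 - 84y + 9y^2.
With P = $600 above the shutdown price, P = MC gives y = 13.
At P = $7 < min AVC = $24, price no longer covers variable cost at any output, so the firm shuts down: y = 0.

Output falls from 13 to 0 (the firm shuts down)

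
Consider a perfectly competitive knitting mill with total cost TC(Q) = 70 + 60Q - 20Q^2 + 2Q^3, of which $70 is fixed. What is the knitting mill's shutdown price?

The firm shuts down when price falls below the minimum of average variable cost. AVC = VC/Q = 60 - 20Q + 2Q^2.
At the minimum of AVC, MC = AVC. MC = 60 - 40Q + 6Q^2; setting MC = AVC gives 4Q^2 - 20Q = 0, so Q = 5. min AVC = 10.
The firm shuts down for any P below $10.

$10 per unit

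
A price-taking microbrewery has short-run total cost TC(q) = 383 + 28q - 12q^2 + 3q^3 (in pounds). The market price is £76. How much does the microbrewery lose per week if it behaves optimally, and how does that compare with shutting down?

Profit = -£191 at q = 4

AVC = 28 - 12q + 3q^2; min AVC = £16 at q = 2. Since P = £76 ≥ min AVC, the firm produces.
With MC = 28 - 24q + 9q^2, P = MC on the upward-sloping part at q* = 4.
TR = 76·4 = 304. TC = 383 + 112 = 495. Profit = 304 − 495 = -£191.
By producing, the firm covers all variable cost plus £192 of fixed cost; shutting down would lose the full £383.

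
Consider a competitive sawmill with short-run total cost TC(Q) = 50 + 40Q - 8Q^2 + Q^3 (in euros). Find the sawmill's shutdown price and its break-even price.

Shutdown price = min AVC. AVC = 40 - 8Q + Q^2, with vertex at Q = 4 and minimum €24.
ATC = 50/Q + 40 - 8Q + Q^2. Setting dATC/dQ = −50/Q^2 − 8 + 2Q = 0 gives Q = 5 (since 2·5^3 − 8·5^2 = 50).
min ATC = 50/5 + 40 − 8·5 + 5^2 = €35. That is the break-even price.
For €24 ≤ P < €35 the firm produces at a loss; below €24 it shuts down.

Shutdown price = €24; break-even price = €35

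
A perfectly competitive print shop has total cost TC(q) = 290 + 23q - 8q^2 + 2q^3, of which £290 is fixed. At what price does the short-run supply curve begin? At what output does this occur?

£15 per unit, at q = 2

The firm shuts down when price falls below the minimum of average variable cost. AVC = VC/q = 23 - 8q + 2q^2.
At the minimum of AVC, MC = AVC. MC = 23 - 16q + 6q^2; setting MC = AVC gives 4q^2 - 8q = 0, so q = 2. min AVC = 15.
The firm shuts down for any P below £15.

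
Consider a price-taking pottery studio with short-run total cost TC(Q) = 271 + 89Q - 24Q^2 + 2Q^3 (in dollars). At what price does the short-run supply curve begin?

$17 per unit

The firm shuts down when price falls below the minimum of average variable cost. AVC = VC/Q = 89 - 24Q + 2Q^2.
dAVC/dQ = -24 + 4Q = 0 gives Q = 6. min AVC = 89 - 24·6 + 2·6^2 = 17.
The firm shuts down for any P below $17.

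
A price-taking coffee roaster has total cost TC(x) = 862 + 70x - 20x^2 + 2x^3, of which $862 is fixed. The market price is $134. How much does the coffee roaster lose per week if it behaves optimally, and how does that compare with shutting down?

Profit = -$94 at x = 8

AVC = 70 - 20x + 2x^2; min AVC = $20 at x = 5. Since P = $134 ≥ min AVC, the firm produces.
With MC = 70 - 40x + 6x^2, P = MC on the upward-sloping part at x* = 8.
TR = 134·8 = 1072. TC = 862 + 304 = 1166. Profit = 1072 − 1166 = -$94.
That loss of $94 beats the $862 the firm would lose by shutting down; producing recovers $768 of fixed cost.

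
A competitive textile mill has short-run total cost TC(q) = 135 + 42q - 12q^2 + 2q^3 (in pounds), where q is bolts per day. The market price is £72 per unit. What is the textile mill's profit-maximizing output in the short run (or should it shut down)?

Produce at q = 5

From TC, MC = TC'(q) = 42 - 24q + 6q^2 and AVC = VC/q = 42 - 12q + 2q^2.
AVC hits its minimum where MC = AVC, at q = 3, giving min AVC = 42 - 12·3 + 2·3^2 = £24.
P = £72 exceeds min AVC = £24, so the firm stays open.
P = MC gives -30 - 24q + 6q^2 = 0, with roots -1 and 5. Take the larger (rising MC): q* = 5.
Check: AVC at q = 5 is £32 ≤ P, so revenue covers variable cost.
Profit = P·q − TC = 72·5 − 295 = £65.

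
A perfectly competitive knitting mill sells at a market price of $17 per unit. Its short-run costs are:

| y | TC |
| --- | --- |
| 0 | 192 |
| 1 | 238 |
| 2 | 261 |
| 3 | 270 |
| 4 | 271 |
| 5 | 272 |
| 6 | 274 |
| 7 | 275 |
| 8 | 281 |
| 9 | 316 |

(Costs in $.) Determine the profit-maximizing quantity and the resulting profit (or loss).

Tabulate TR − TC: y=0: -192; y=1: -221; y=2: -227; y=3: -219; y=4: -203; y=5: -187; y=6: -172; y=7: -156; y=8: -145; y=9: -163.
Profit is maximized at y = 8. AVC there is 89/8 = $11.12 ≤ P, so producing beats shutting down (which would give -$192).

y = 8; profit = -$145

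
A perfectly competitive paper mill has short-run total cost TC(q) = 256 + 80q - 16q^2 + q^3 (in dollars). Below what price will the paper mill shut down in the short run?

$16 per unit

The firm shuts down when price falls below the minimum of average variable cost. AVC = VC/q = 80 - 16q + q^2.
At the minimum of AVC, MC = AVC. MC = 80 - 32q + 3q^2; setting MC = AVC gives 2q^2 - 16q = 0, so q = 8. min AVC = 16.
So the shutdown price is $16.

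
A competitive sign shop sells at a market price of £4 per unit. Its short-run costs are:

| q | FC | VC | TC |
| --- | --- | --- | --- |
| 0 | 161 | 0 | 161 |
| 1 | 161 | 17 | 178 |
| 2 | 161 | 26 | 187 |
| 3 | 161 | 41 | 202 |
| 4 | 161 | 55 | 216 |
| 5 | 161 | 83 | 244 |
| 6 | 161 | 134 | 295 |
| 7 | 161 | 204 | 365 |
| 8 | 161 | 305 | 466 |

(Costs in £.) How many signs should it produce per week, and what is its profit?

q = 0 (shut down); profit = -£161

Tabulate TR − TC: q=0: -161; q=1: -174; q=2: -179; q=3: -190; q=4: -200; q=5: -224; q=6: -271; q=7: -337; q=8: -434.
Profit is highest at q = 0. Equivalently, the lowest AVC in the table is 26/2 ≈ £13 at q = 2, and P = £4 falls below it — price never covers variable cost, so the firm shuts down and loses only its fixed cost.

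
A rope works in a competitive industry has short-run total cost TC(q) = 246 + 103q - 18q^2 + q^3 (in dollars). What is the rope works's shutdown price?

$22 per unit

The shutdown price is the minimum of AVC. VC = 103q - 18q^2 + q^3, so AVC = 103 - 18q + q^2.
dAVC/dq = -18 + 2q = 0 gives q = 9. min AVC = 103 - 18·9 + 9^2 = 22.
So the shutdown price is $22.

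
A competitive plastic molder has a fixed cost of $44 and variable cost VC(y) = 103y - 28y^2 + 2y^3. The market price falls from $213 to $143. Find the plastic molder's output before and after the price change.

Output falls from 11 to 10

AVC = 103 - 28y + 2y^2, minimized at y = 7 where min AVC = $5. MC = 103 - 56y + 6y^2.
With P = $213 above the shutdown price, P = MC gives y = 11.
At P = $143 ≥ min AVC, set P = MC: y = 10. The firm stays open but cuts output.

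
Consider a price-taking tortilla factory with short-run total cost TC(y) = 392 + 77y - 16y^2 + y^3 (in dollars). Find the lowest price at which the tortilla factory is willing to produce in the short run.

The shutdown price is the minimum of AVC. VC = 77y - 16y^2 + y^3, so AVC = 77 - 16y + y^2.
At the minimum of AVC, MC = AVC. MC = 77 - 32y + 3y^2; setting MC = AVC gives 2y^2 - 16y = 0, so y = 8. min AVC = 13.
The firm shuts down for any P below $13.

$13 per unit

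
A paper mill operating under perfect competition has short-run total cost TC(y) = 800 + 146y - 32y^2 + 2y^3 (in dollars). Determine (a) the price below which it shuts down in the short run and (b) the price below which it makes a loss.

Shutdown price = $18; break-even price = $106

Shutdown price = min AVC. AVC = 146 - 32y + 2y^2, with vertex at y = 8 and minimum $18.
ATC = 800/y + 146 - 32y + 2y^2. Setting dATC/dy = −800/y^2 − 32 + 4y = 0 gives y = 10 (since 4·10^3 − 32·10^2 = 800).
min ATC = 800/10 + 146 − 32·10 + 2·10^2 = $106. That is the break-even price.
Between these two prices the firm operates at a loss; above $106 it earns a profit.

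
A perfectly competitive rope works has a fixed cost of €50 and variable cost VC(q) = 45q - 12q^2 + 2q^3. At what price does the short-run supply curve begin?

€27 per unit

The shutdown price is the minimum of AVC. VC = 45q - 12q^2 + 2q^3, so AVC = 45 - 12q + 2q^2.
dAVC/dq = -12 + 4q = 0 gives q = 3. min AVC = 45 - 12·3 + 2·3^2 = 27.
So the shutdown price is €27.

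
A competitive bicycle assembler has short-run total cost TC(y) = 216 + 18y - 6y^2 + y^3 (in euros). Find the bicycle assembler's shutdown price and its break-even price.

Shutdown price = €9; break-even price = €54

Shutdown price = min AVC. AVC = 18 - 6y + y^2, with vertex at y = 3 and minimum €9.
ATC = 216/y + 18 - 6y + y^2. Setting dATC/dy = −216/y^2 − 6 + 2y = 0 gives y = 6 (since 2·6^3 − 6·6^2 = 216).
min ATC = 216/6 + 18 − 6·6 + 6^2 = €54. That is the break-even price.
Between these two prices the firm operates at a loss; above €54 it earns a profit.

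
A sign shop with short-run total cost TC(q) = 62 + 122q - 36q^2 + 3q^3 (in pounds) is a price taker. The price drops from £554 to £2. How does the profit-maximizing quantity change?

AVC = 122 - 36q + 3q^2, minimized at q = 6 where min AVC = £14. MC = 122 - 72q + 9q^2.
At P = £554 ≥ min AVC, set P = MC on the rising branch: q = 12.
At P = £2 < min AVC = £14, price no longer covers variable cost at any output, so the firm shuts down: q = 0.

Output falls from 12 to 0 (the firm shuts down)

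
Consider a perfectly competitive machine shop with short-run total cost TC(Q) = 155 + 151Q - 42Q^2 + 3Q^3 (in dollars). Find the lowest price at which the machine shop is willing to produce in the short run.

The firm shuts down when price falls below the minimum of average variable cost. AVC = VC/Q = 151 - 42Q + 3Q^2.
At the minimum of AVC, MC = AVC. MC = 151 - 84Q + 9Q^2; setting MC = AVC gives 6Q^2 - 42Q = 0, so Q = 7. min AVC = 4.
For P < $4 the firm produces nothing.

$4 per unit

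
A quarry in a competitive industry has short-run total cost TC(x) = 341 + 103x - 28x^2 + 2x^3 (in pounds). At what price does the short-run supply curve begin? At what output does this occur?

£5 per unit, at x = 7

The firm shuts down when price falls below the minimum of average variable cost. AVC = VC/x = 103 - 28x + 2x^2.
At the minimum of AVC, MC = AVC. MC = 103 - 56x + 6x^2; setting MC = AVC gives 4x^2 - 28x = 0, so x = 7. min AVC = 5.
For P < £5 the firm produces nothing.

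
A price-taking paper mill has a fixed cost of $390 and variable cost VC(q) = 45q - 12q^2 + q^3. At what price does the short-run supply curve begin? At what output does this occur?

$9 per unit, at q = 6

Short-run supply begins at min AVC. From VC = 45q - 12q^2 + q^3, AVC = 45 - 12q + q^2.
dAVC/dq = -12 + 2q = 0 gives q = 6. min AVC = 45 - 12·6 + 6^2 = 9.
So the shutdown price is $9.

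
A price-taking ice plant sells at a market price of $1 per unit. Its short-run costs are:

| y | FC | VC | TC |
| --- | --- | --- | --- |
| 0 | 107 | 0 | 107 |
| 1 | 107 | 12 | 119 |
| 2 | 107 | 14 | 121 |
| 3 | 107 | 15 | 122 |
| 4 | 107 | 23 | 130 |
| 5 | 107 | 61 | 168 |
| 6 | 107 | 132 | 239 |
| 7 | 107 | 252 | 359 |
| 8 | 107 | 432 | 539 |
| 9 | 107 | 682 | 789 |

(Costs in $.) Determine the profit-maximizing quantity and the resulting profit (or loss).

y = 0 (shut down); profit = -$107

Tabulate TR − TC: y=0: -107; y=1: -118; y=2: -119; y=3: -119; y=4: -126; y=5: -163; y=6: -233; y=7: -352; y=8: -531; y=9: -780.
Profit is highest at y = 0. Equivalently, the lowest AVC in the table is 15/3 ≈ $5 at y = 3, and P = $1 falls below it — price never covers variable cost, so the firm shuts down and loses only its fixed cost.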